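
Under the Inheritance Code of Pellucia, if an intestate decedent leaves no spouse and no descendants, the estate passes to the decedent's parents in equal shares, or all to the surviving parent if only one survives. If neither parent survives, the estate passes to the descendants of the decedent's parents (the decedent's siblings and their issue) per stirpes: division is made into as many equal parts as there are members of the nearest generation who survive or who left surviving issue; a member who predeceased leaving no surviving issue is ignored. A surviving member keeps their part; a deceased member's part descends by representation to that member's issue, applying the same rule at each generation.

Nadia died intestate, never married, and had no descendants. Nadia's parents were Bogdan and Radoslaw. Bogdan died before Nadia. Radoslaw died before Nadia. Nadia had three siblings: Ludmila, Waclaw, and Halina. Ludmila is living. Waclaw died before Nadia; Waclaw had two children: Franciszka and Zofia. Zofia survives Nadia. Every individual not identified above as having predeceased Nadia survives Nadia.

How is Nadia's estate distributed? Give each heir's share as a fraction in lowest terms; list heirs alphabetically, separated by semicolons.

Franciszka 1/6; Halina 1/3; Ludmila 1/3; Zofia 1/6

Neither parent survives and there are no descendants, so the estate passes to Nadia's siblings and their issue per stirpes.
The estate is divided into 3 equal shares of 1/3 among Ludmila, Waclaw, Halina.
Ludmila is living and takes 1/3.
Waclaw predeceased; the 1/3 allotted to Waclaw's branch passes to Waclaw's issue by representation.
The 1/3 is divided into 2 equal shares of 1/6 among Franciszka, Zofia.
Franciszka is living and takes 1/6.
Zofia is living and takes 1/6.
Halina is living and takes 1/3.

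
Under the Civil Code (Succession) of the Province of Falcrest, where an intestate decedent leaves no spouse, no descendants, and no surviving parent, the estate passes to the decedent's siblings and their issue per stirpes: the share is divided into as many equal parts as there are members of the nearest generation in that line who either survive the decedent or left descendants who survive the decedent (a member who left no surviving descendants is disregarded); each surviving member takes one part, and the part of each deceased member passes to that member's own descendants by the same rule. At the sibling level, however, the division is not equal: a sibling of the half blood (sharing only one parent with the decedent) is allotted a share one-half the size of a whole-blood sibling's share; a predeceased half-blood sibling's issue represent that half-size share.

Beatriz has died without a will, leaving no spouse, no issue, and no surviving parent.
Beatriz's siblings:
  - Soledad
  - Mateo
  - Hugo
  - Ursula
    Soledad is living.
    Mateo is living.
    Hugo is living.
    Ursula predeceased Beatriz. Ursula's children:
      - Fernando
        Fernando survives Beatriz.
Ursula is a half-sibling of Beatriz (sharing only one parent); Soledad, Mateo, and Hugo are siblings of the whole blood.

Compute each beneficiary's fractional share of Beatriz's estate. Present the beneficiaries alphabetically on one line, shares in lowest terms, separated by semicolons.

No spouse, descendants, or parent survives, so the estate passes to Beatriz's siblings per stirpes.
Half-blood siblings count for one-half the weight of whole-blood siblings at the initial division.
Dividing 1 in proportion to weights (total weight 7/2): Soledad (weight 1) → 2/7; Mateo (weight 1) → 2/7; Hugo (weight 1) → 2/7; Ursula (weight 1/2) → 1/7.
Soledad is living and takes 2/7.
Mateo is living and takes 2/7.
Hugo is living and takes 2/7.
Ursula predeceased; the 1/7 allotted to Ursula's branch passes to Ursula's issue by representation.
Fernando is the sole taker at this level and receives the full 1/7.

Fernando 1/7; Hugo 2/7; Mateo 2/7; Soledad 2/7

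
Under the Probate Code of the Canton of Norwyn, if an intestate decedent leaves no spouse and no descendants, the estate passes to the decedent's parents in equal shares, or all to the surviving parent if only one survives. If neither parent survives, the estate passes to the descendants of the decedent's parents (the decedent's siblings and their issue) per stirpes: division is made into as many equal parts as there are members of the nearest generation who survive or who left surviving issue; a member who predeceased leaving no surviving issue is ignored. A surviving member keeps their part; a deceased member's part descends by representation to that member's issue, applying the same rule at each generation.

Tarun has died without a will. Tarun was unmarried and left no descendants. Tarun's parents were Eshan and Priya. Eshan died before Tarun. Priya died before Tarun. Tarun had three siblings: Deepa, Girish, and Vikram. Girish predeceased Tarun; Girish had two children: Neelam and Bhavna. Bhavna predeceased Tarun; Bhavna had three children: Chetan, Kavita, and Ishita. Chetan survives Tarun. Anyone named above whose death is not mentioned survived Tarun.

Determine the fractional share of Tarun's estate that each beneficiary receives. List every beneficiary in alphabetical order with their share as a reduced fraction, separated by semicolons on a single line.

Chetan 1/18; Deepa 1/3; Ishita 1/18; Kavita 1/18; Neelam 1/6; Vikram 1/3

Neither parent survives and there are no descendants, so the estate passes to Tarun's siblings and their issue per stirpes.
The estate is divided into 3 equal shares of 1/3 among Deepa, Girish, Vikram.
Deepa is living and takes 1/3.
Girish predeceased; the 1/3 allotted to Girish's branch passes to Girish's issue by representation.
The 1/3 is divided into 2 equal shares of 1/6 among Neelam, Bhavna.
Neelam is living and takes 1/6.
Bhavna predeceased; the 1/6 allotted to Bhavna's branch passes to Bhavna's issue by representation.
The 1/6 is divided into 3 equal shares of 1/18 among Chetan, Kavita, Ishita.
Chetan is living and takes 1/18.
Kavita is living and takes 1/18.
Ishita is living and takes 1/18.
Vikram is living and takes 1/3.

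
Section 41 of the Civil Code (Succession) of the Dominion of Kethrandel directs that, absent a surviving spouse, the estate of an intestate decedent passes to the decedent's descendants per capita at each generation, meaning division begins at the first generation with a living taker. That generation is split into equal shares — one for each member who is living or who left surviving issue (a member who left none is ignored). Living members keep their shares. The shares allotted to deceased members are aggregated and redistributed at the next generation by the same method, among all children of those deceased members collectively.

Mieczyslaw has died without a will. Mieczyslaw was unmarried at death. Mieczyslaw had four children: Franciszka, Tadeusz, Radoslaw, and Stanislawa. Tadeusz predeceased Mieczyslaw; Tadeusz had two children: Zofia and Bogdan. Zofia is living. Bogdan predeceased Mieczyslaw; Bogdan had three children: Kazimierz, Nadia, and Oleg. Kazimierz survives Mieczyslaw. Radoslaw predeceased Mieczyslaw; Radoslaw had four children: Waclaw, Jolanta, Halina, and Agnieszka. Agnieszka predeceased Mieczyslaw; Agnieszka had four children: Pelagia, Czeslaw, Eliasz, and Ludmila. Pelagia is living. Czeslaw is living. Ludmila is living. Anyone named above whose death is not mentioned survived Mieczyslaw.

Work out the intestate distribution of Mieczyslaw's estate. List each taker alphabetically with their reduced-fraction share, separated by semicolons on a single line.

Czeslaw 1/42; Eliasz 1/42; Franciszka 1/4; Halina 1/12; Jolanta 1/12; Kazimierz 1/42; Ludmila 1/42; Nadia 1/42; Oleg 1/42; Pelagia 1/42; Stanislawa 1/4; Waclaw 1/12; Zofia 1/12

There is no surviving spouse, so the entire estate passes to Mieczyslaw's descendants per capita at each generation.
At generation 1 (Franciszka, Tadeusz, Radoslaw, Stanislawa) there are 4 shares of (1)/4 = 1/4 each.
Living: Franciszka and Stanislawa — each takes 1/4.
Deceased: Tadeusz and Radoslaw. Their combined 1/2 is pooled and carried to generation 2.
At generation 2 (Zofia, Bogdan, Waclaw, Jolanta, Halina, Agnieszka) there are 6 shares of (1/2)/6 = 1/12 each.
Living: Zofia, Waclaw, Jolanta, and Halina — each takes 1/12.
Deceased: Bogdan and Agnieszka. Their combined 1/6 is pooled and carried to generation 3.
At generation 3 (Kazimierz, Nadia, Oleg, Pelagia, Czeslaw, Eliasz, Ludmila) there are 7 shares of (1/6)/7 = 1/42 each.
Living: Kazimierz, Nadia, Oleg, Pelagia, Czeslaw, Eliasz, and Ludmila — each takes 1/42.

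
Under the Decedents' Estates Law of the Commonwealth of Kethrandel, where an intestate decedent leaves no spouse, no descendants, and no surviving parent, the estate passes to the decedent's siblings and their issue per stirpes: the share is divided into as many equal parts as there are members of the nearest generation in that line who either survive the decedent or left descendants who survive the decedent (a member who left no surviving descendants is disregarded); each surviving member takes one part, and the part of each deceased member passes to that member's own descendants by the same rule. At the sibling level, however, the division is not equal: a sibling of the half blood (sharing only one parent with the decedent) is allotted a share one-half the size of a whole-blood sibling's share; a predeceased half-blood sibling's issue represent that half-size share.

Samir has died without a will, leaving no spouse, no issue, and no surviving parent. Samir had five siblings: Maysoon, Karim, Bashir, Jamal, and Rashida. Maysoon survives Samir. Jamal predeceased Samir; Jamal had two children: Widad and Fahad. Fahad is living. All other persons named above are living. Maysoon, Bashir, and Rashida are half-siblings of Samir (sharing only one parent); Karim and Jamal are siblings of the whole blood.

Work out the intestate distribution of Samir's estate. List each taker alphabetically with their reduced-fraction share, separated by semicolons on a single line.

Bashir 1/7; Fahad 1/7; Karim 2/7; Maysoon 1/7; Rashida 1/7; Widad 1/7

No spouse, descendants, or parent survives, so the estate passes to Samir's siblings per stirpes.
Half-blood siblings count for one-half the weight of whole-blood siblings at the initial division.
Dividing 1 in proportion to weights (total weight 7/2): Maysoon (weight 1/2) → 1/7; Karim (weight 1) → 2/7; Bashir (weight 1/2) → 1/7; Jamal (weight 1) → 2/7; Rashida (weight 1/2) → 1/7.
Maysoon is living and takes 1/7.
Karim is living and takes 2/7.
Bashir is living and takes 1/7.
Jamal predeceased; the 2/7 allotted to Jamal's branch passes to Jamal's issue by representation.
The 2/7 is divided into 2 equal shares of 1/7 among Widad, Fahad.
Widad is living and takes 1/7.
Fahad is living and takes 1/7.
Rashida is living and takes 1/7.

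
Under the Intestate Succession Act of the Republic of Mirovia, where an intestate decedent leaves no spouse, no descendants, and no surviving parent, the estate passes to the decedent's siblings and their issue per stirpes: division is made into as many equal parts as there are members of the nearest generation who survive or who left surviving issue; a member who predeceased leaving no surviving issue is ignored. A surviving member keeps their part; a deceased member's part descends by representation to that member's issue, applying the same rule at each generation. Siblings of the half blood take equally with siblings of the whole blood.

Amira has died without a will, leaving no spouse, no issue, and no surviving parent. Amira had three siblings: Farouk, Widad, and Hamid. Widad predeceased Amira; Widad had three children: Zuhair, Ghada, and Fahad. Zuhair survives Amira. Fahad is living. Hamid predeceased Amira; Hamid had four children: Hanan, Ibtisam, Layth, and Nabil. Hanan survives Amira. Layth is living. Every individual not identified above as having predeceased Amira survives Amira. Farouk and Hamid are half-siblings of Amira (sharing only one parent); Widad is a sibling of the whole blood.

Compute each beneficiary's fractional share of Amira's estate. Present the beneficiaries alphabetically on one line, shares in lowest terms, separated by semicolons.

No spouse, descendants, or parent survives, so the estate passes to Amira's siblings per stirpes.
Half-blood and whole-blood siblings take equally under the stated rule.
The estate is divided into 3 equal shares of 1/3 among Farouk, Widad, Hamid.
Farouk is living and takes 1/3.
Widad predeceased; the 1/3 allotted to Widad's branch passes to Widad's issue by representation.
The 1/3 is divided into 3 equal shares of 1/9 among Zuhair, Ghada, Fahad.
Zuhair is living and takes 1/9.
Ghada is living and takes 1/9.
Fahad is living and takes 1/9.
Hamid predeceased; the 1/3 allotted to Hamid's branch passes to Hamid's issue by representation.
The 1/3 is divided into 4 equal shares of 1/12 among Hanan, Ibtisam, Layth, Nabil.
Hanan is living and takes 1/12.
Ibtisam is living and takes 1/12.
Layth is living and takes 1/12.
Nabil is living and takes 1/12.

Fahad 1/9; Farouk 1/3; Ghada 1/9; Hanan 1/12; Ibtisam 1/12; Layth 1/12; Nabil 1/12; Zuhair 1/9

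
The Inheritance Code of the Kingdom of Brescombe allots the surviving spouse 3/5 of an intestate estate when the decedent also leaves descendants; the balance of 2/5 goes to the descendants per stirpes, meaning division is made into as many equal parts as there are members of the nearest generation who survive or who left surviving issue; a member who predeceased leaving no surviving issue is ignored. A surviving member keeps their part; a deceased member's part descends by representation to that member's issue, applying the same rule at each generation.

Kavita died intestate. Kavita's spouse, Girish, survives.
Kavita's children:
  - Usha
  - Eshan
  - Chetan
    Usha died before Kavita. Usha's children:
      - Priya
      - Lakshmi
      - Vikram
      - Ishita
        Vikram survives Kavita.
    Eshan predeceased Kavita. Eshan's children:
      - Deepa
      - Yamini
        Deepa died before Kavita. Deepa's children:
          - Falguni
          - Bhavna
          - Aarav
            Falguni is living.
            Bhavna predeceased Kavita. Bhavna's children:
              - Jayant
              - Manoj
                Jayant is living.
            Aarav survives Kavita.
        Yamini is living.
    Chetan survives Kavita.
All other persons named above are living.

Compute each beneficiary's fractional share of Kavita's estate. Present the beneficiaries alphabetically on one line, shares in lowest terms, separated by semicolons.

Aarav 1/45; Chetan 2/15; Falguni 1/45; Girish 3/5; Ishita 1/30; Jayant 1/90; Lakshmi 1/30; Manoj 1/90; Priya 1/30; Vikram 1/30; Yamini 1/15

Girish, as surviving spouse, takes 3/5.
The remaining 2/5 passes to Kavita's descendants per stirpes.
The 2/5 is divided into 3 equal shares of 2/15 among Usha, Eshan, Chetan.
Usha predeceased; the 2/15 allotted to Usha's branch passes to Usha's issue by representation.
The 2/15 is divided into 4 equal shares of 1/30 among Priya, Lakshmi, Vikram, Ishita.
Priya is living and takes 1/30.
Lakshmi is living and takes 1/30.
Vikram is living and takes 1/30.
Ishita is living and takes 1/30.
Eshan predeceased; the 2/15 allotted to Eshan's branch passes to Eshan's issue by representation.
The 2/15 is divided into 2 equal shares of 1/15 among Deepa, Yamini.
Deepa predeceased; the 1/15 allotted to Deepa's branch passes to Deepa's issue by representation.
The 1/15 is divided into 3 equal shares of 1/45 among Falguni, Bhavna, Aarav.
Falguni is living and takes 1/45.
Bhavna predeceased; the 1/45 allotted to Bhavna's branch passes to Bhavna's issue by representation.
The 1/45 is divided into 2 equal shares of 1/90 among Jayant, Manoj.
Jayant is living and takes 1/90.
Manoj is living and takes 1/90.
Aarav is living and takes 1/45.
Yamini is living and takes 1/15.
Chetan is living and takes 2/15.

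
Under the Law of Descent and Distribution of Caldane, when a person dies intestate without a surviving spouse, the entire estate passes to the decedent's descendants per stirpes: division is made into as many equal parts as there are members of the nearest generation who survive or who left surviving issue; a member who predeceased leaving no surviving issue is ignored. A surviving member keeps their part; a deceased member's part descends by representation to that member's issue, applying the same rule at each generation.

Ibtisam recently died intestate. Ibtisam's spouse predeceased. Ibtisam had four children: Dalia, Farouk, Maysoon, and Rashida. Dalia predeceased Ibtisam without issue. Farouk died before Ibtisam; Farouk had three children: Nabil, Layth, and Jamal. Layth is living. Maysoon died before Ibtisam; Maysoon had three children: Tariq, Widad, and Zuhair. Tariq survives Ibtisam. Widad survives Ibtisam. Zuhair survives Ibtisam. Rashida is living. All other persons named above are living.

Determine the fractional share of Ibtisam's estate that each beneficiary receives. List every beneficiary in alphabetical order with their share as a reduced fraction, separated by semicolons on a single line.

There is no surviving spouse, so the entire estate passes to Ibtisam's descendants per stirpes.
Dalia left no surviving issue, so that branch lapses and is disregarded.
The estate is divided into 3 equal shares of 1/3 among Farouk, Maysoon, Rashida.
Farouk predeceased; the 1/3 allotted to Farouk's branch passes to Farouk's issue by representation.
The 1/3 is divided into 3 equal shares of 1/9 among Nabil, Layth, Jamal.
Nabil is living and takes 1/9.
Layth is living and takes 1/9.
Jamal is living and takes 1/9.
Maysoon predeceased; the 1/3 allotted to Maysoon's branch passes to Maysoon's issue by representation.
The 1/3 is divided into 3 equal shares of 1/9 among Tariq, Widad, Zuhair.
Tariq is living and takes 1/9.
Widad is living and takes 1/9.
Zuhair is living and takes 1/9.
Rashida is living and takes 1/3.

Jamal 1/9; Layth 1/9; Nabil 1/9; Rashida 1/3; Tariq 1/9; Widad 1/9; Zuhair 1/9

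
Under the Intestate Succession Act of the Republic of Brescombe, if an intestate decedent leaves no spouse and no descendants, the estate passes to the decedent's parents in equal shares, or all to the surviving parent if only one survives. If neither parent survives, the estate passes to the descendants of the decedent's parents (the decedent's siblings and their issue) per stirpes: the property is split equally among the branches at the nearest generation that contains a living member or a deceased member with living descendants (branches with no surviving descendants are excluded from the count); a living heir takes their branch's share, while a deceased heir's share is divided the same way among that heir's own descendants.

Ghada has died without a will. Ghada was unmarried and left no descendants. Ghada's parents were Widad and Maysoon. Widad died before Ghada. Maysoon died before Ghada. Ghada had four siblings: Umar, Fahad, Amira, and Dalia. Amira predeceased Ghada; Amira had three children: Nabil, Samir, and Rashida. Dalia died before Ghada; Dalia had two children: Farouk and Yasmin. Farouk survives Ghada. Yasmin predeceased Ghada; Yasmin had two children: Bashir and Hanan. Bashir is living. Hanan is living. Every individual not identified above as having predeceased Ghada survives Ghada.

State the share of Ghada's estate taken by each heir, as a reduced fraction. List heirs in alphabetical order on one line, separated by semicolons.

Neither parent survives and there are no descendants, so the estate passes to Ghada's siblings and their issue per stirpes.
The estate is divided into 4 equal shares of 1/4 among Umar, Fahad, Amira, Dalia.
Umar is living and takes 1/4.
Fahad is living and takes 1/4.
Amira predeceased; the 1/4 allotted to Amira's branch passes to Amira's issue by representation.
The 1/4 is divided into 3 equal shares of 1/12 among Nabil, Samir, Rashida.
Nabil is living and takes 1/12.
Samir is living and takes 1/12.
Rashida is living and takes 1/12.
Dalia predeceased; the 1/4 allotted to Dalia's branch passes to Dalia's issue by representation.
The 1/4 is divided into 2 equal shares of 1/8 among Farouk, Yasmin.
Farouk is living and takes 1/8.
Yasmin predeceased; the 1/8 allotted to Yasmin's branch passes to Yasmin's issue by representation.
The 1/8 is divided into 2 equal shares of 1/16 among Bashir, Hanan.
Bashir is living and takes 1/16.
Hanan is living and takes 1/16.

Bashir 1/16; Fahad 1/4; Farouk 1/8; Hanan 1/16; Nabil 1/12; Rashida 1/12; Samir 1/12; Umar 1/4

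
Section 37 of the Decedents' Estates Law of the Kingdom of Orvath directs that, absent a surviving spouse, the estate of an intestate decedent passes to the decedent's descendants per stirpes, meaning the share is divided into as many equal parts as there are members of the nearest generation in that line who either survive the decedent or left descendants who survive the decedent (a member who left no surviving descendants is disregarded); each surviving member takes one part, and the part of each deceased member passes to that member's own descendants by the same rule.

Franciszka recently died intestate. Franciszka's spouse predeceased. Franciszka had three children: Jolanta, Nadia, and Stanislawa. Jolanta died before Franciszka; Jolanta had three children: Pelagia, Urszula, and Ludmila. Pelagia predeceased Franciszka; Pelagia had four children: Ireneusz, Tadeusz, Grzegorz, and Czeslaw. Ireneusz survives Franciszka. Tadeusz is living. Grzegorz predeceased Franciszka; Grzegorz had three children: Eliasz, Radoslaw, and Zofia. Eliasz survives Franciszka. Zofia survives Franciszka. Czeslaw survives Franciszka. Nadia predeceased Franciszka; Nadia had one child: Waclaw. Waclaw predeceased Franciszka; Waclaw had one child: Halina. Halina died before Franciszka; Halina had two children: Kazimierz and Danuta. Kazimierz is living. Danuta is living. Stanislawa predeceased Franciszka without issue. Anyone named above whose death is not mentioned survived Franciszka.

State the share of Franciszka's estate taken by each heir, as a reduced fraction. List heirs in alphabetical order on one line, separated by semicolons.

Czeslaw 1/24; Danuta 1/4; Eliasz 1/72; Ireneusz 1/24; Kazimierz 1/4; Ludmila 1/6; Radoslaw 1/72; Tadeusz 1/24; Urszula 1/6; Zofia 1/72

There is no surviving spouse, so the entire estate passes to Franciszka's descendants per stirpes.
Stanislawa left no surviving issue, so that branch lapses and is disregarded.
The estate is divided into 2 equal shares of 1/2 among Jolanta, Nadia.
Jolanta predeceased; the 1/2 allotted to Jolanta's branch passes to Jolanta's issue by representation.
The 1/2 is divided into 3 equal shares of 1/6 among Pelagia, Urszula, Ludmila.
Pelagia predeceased; the 1/6 allotted to Pelagia's branch passes to Pelagia's issue by representation.
The 1/6 is divided into 4 equal shares of 1/24 among Ireneusz, Tadeusz, Grzegorz, Czeslaw.
Ireneusz is living and takes 1/24.
Tadeusz is living and takes 1/24.
Grzegorz predeceased; the 1/24 allotted to Grzegorz's branch passes to Grzegorz's issue by representation.
The 1/24 is divided into 3 equal shares of 1/72 among Eliasz, Radoslaw, Zofia.
Eliasz is living and takes 1/72.
Radoslaw is living and takes 1/72.
Zofia is living and takes 1/72.
Czeslaw is living and takes 1/24.
Urszula is living and takes 1/6.
Ludmila is living and takes 1/6.
Nadia predeceased; the 1/2 allotted to Nadia's branch passes to Nadia's issue by representation.
Waclaw's line is the sole branch at this level, so the full 1/2 passes to Waclaw's issue by representation.
Halina's line is the sole branch at this level, so the full 1/2 passes to Halina's issue by representation.
The 1/2 is divided into 2 equal shares of 1/4 among Kazimierz, Danuta.
Kazimierz is living and takes 1/4.
Danuta is living and takes 1/4.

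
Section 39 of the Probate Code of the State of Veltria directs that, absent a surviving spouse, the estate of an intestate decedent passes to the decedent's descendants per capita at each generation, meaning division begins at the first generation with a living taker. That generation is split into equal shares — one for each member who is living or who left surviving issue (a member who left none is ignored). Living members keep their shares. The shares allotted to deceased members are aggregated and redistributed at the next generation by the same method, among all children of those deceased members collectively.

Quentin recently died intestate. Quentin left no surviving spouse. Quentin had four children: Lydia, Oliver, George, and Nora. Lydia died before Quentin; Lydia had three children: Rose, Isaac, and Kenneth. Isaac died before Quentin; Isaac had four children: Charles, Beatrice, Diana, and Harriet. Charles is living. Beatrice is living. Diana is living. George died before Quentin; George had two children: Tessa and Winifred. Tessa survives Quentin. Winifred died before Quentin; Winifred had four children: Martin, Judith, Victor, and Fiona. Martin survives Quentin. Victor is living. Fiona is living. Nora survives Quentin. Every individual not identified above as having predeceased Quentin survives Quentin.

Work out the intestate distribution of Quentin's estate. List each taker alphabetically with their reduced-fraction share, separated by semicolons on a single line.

There is no surviving spouse, so the entire estate passes to Quentin's descendants per capita at each generation.
At generation 1 (Lydia, Oliver, George, Nora) there are 4 shares of (1)/4 = 1/4 each.
Living: Oliver and Nora — each takes 1/4.
Deceased: Lydia and George. Their combined 1/2 is pooled and carried to generation 2.
At generation 2 (Rose, Isaac, Kenneth, Tessa, Winifred) there are 5 shares of (1/2)/5 = 1/10 each.
Living: Rose, Kenneth, and Tessa — each takes 1/10.
Deceased: Isaac and Winifred. Their combined 1/5 is pooled and carried to generation 3.
At generation 3 (Charles, Beatrice, Diana, Harriet, Martin, Judith, Victor, Fiona) there are 8 shares of (1/5)/8 = 1/40 each.
Living: Charles, Beatrice, Diana, Harriet, Martin, Judith, Victor, and Fiona — each takes 1/40.

Beatrice 1/40; Charles 1/40; Diana 1/40; Fiona 1/40; Harriet 1/40; Judith 1/40; Kenneth 1/10; Martin 1/40; Nora 1/4; Oliver 1/4; Rose 1/10; Tessa 1/10; Victor 1/40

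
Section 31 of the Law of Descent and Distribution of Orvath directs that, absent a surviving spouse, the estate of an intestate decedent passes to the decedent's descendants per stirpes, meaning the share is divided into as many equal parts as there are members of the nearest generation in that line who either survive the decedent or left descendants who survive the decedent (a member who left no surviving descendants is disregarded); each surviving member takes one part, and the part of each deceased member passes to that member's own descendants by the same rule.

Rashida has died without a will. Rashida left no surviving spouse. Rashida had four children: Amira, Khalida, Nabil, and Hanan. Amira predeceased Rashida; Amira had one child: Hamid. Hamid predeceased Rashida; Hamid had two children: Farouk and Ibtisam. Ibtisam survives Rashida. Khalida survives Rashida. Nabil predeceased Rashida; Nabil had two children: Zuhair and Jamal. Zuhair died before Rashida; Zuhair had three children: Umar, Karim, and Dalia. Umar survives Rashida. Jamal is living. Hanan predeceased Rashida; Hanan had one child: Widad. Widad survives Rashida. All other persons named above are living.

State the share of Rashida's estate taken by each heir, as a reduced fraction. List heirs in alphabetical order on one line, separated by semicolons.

There is no surviving spouse, so the entire estate passes to Rashida's descendants per stirpes.
The estate is divided into 4 equal shares of 1/4 among Amira, Khalida, Nabil, Hanan.
Amira predeceased; the 1/4 allotted to Amira's branch passes to Amira's issue by representation.
Hamid's line is the sole branch at this level, so the full 1/4 passes to Hamid's issue by representation.
The 1/4 is divided into 2 equal shares of 1/8 among Farouk, Ibtisam.
Farouk is living and takes 1/8.
Ibtisam is living and takes 1/8.
Khalida is living and takes 1/4.
Nabil predeceased; the 1/4 allotted to Nabil's branch passes to Nabil's issue by representation.
The 1/4 is divided into 2 equal shares of 1/8 among Zuhair, Jamal.
Zuhair predeceased; the 1/8 allotted to Zuhair's branch passes to Zuhair's issue by representation.
The 1/8 is divided into 3 equal shares of 1/24 among Umar, Karim, Dalia.
Umar is living and takes 1/24.
Karim is living and takes 1/24.
Dalia is living and takes 1/24.
Jamal is living and takes 1/8.
Hanan predeceased; the 1/4 allotted to Hanan's branch passes to Hanan's issue by representation.
Widad is the sole taker at this level and receives the full 1/4.

Dalia 1/24; Farouk 1/8; Ibtisam 1/8; Jamal 1/8; Karim 1/24; Khalida 1/4; Umar 1/24; Widad 1/4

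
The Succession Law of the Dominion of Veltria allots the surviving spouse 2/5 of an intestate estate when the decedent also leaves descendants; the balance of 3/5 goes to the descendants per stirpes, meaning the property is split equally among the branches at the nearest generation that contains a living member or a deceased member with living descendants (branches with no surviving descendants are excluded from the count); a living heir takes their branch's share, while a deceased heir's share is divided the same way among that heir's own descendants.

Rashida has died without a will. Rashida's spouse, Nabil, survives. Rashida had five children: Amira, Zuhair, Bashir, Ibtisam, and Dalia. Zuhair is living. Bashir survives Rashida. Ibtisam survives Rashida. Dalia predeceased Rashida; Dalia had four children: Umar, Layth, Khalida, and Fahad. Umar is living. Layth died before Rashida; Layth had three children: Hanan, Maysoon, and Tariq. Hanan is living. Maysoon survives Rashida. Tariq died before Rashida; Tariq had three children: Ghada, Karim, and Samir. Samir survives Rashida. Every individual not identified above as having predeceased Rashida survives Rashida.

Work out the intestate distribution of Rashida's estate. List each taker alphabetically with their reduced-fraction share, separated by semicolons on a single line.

Amira 3/25; Bashir 3/25; Fahad 3/100; Ghada 1/300; Hanan 1/100; Ibtisam 3/25; Karim 1/300; Khalida 3/100; Maysoon 1/100; Nabil 2/5; Samir 1/300; Umar 3/100; Zuhair 3/25

Nabil, as surviving spouse, takes 2/5.
The remaining 3/5 passes to Rashida's descendants per stirpes.
The 3/5 is divided into 5 equal shares of 3/25 among Amira, Zuhair, Bashir, Ibtisam, Dalia.
Amira is living and takes 3/25.
Zuhair is living and takes 3/25.
Bashir is living and takes 3/25.
Ibtisam is living and takes 3/25.
Dalia predeceased; the 3/25 allotted to Dalia's branch passes to Dalia's issue by representation.
The 3/25 is divided into 4 equal shares of 3/100 among Umar, Layth, Khalida, Fahad.
Umar is living and takes 3/100.
Layth predeceased; the 3/100 allotted to Layth's branch passes to Layth's issue by representation.
The 3/100 is divided into 3 equal shares of 1/100 among Hanan, Maysoon, Tariq.
Hanan is living and takes 1/100.
Maysoon is living and takes 1/100.
Tariq predeceased; the 1/100 allotted to Tariq's branch passes to Tariq's issue by representation.
The 1/100 is divided into 3 equal shares of 1/300 among Ghada, Karim, Samir.
Ghada is living and takes 1/300.
Karim is living and takes 1/300.
Samir is living and takes 1/300.
Khalida is living and takes 3/100.
Fahad is living and takes 3/100.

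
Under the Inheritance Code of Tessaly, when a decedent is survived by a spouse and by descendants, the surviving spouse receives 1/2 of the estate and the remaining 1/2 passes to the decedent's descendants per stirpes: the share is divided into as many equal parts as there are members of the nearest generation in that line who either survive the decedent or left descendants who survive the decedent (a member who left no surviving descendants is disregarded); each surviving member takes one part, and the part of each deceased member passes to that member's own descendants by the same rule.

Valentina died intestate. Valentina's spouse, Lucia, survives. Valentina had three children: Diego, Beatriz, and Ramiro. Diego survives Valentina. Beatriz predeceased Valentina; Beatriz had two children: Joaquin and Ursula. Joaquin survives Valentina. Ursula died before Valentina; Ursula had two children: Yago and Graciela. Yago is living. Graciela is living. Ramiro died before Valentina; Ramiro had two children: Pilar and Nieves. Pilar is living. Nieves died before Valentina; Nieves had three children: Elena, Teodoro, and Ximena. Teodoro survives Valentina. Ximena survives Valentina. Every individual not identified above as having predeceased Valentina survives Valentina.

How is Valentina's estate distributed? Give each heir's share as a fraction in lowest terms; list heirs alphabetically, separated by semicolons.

Lucia, as surviving spouse, takes 1/2.
The remaining 1/2 passes to Valentina's descendants per stirpes.
The 1/2 is divided into 3 equal shares of 1/6 among Diego, Beatriz, Ramiro.
Diego is living and takes 1/6.
Beatriz predeceased; the 1/6 allotted to Beatriz's branch passes to Beatriz's issue by representation.
The 1/6 is divided into 2 equal shares of 1/12 among Joaquin, Ursula.
Joaquin is living and takes 1/12.
Ursula predeceased; the 1/12 allotted to Ursula's branch passes to Ursula's issue by representation.
The 1/12 is divided into 2 equal shares of 1/24 among Yago, Graciela.
Yago is living and takes 1/24.
Graciela is living and takes 1/24.
Ramiro predeceased; the 1/6 allotted to Ramiro's branch passes to Ramiro's issue by representation.
The 1/6 is divided into 2 equal shares of 1/12 among Pilar, Nieves.
Pilar is living and takes 1/12.
Nieves predeceased; the 1/12 allotted to Nieves's branch passes to Nieves's issue by representation.
The 1/12 is divided into 3 equal shares of 1/36 among Elena, Teodoro, Ximena.
Elena is living and takes 1/36.
Teodoro is living and takes 1/36.
Ximena is living and takes 1/36.

Diego 1/6; Elena 1/36; Graciela 1/24; Joaquin 1/12; Lucia 1/2; Pilar 1/12; Teodoro 1/36; Ximena 1/36; Yago 1/24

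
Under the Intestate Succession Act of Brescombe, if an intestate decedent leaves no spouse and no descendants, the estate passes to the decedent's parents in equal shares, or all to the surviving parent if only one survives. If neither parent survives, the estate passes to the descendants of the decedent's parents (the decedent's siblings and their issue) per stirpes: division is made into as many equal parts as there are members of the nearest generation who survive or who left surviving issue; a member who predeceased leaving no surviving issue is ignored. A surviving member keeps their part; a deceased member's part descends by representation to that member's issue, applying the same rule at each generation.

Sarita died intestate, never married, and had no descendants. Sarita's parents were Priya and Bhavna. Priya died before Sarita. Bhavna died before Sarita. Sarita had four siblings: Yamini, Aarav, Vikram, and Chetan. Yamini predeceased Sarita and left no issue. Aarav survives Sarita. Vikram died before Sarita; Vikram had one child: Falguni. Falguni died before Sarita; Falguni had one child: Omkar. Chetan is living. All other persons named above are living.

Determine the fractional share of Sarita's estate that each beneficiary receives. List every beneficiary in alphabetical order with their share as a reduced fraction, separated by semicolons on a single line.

Neither parent survives and there are no descendants, so the estate passes to Sarita's siblings and their issue per stirpes.
Yamini left no surviving issue, so that branch lapses and is disregarded.
The estate is divided into 3 equal shares of 1/3 among Aarav, Vikram, Chetan.
Aarav is living and takes 1/3.
Vikram predeceased; the 1/3 allotted to Vikram's branch passes to Vikram's issue by representation.
Falguni's line is the sole branch at this level, so the full 1/3 passes to Falguni's issue by representation.
Omkar is the sole taker at this level and receives the full 1/3.
Chetan is living and takes 1/3.

Aarav 1/3; Chetan 1/3; Omkar 1/3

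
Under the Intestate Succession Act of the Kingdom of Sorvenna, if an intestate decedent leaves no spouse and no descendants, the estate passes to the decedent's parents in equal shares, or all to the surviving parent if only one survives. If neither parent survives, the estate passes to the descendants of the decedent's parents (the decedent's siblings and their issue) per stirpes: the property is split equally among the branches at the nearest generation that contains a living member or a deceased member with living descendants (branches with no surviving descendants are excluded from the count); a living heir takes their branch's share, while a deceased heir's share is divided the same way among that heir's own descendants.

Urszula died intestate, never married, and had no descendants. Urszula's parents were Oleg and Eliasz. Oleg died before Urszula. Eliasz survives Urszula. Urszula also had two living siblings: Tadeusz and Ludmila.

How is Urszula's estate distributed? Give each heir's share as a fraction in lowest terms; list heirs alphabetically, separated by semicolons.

Eliasz 1

Only one parent, Eliasz, survives, so Eliasz takes the entire estate. The siblings take nothing because a surviving parent has priority.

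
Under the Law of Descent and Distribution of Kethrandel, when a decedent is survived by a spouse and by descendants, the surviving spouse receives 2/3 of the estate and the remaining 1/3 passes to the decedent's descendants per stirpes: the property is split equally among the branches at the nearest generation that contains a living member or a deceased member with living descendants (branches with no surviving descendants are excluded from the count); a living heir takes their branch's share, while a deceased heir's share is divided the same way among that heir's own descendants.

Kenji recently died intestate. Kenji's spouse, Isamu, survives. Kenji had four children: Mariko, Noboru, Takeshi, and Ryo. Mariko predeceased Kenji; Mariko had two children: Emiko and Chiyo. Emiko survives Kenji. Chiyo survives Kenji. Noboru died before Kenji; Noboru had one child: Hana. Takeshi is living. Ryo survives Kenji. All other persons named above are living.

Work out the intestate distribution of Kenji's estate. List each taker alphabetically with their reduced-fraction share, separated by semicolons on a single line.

Isamu, as surviving spouse, takes 2/3.
The remaining 1/3 passes to Kenji's descendants per stirpes.
The 1/3 is divided into 4 equal shares of 1/12 among Mariko, Noboru, Takeshi, Ryo.
Mariko predeceased; the 1/12 allotted to Mariko's branch passes to Mariko's issue by representation.
The 1/12 is divided into 2 equal shares of 1/24 among Emiko, Chiyo.
Emiko is living and takes 1/24.
Chiyo is living and takes 1/24.
Noboru predeceased; the 1/12 allotted to Noboru's branch passes to Noboru's issue by representation.
Hana is the sole taker at this level and receives the full 1/12.
Takeshi is living and takes 1/12.
Ryo is living and takes 1/12.

Chiyo 1/24; Emiko 1/24; Hana 1/12; Isamu 2/3; Ryo 1/12; Takeshi 1/12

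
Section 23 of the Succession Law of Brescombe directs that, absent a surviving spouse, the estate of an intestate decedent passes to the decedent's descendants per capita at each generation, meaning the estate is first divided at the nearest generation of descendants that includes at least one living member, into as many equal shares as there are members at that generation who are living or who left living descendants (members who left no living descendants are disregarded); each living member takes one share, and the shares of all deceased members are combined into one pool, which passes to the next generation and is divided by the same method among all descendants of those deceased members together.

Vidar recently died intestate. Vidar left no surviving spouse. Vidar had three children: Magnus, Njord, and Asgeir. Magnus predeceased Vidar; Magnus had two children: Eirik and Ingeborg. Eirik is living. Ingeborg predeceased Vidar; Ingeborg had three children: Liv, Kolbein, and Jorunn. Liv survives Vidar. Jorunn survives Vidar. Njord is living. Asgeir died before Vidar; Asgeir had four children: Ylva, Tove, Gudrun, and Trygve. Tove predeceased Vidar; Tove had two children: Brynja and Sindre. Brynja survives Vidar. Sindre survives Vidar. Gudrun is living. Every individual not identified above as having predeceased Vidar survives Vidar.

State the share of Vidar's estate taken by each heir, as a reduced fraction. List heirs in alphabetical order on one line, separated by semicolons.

Brynja 2/45; Eirik 1/9; Gudrun 1/9; Jorunn 2/45; Kolbein 2/45; Liv 2/45; Njord 1/3; Sindre 2/45; Trygve 1/9; Ylva 1/9

There is no surviving spouse, so the entire estate passes to Vidar's descendants per capita at each generation.
At generation 1 (Magnus, Njord, Asgeir) there are 3 shares of (1)/3 = 1/3 each.
Living: Njord — each takes 1/3.
Deceased: Magnus and Asgeir. Their combined 2/3 is pooled and carried to generation 2.
At generation 2 (Eirik, Ingeborg, Ylva, Tove, Gudrun, Trygve) there are 6 shares of (2/3)/6 = 1/9 each.
Living: Eirik, Ylva, Gudrun, and Trygve — each takes 1/9.
Deceased: Ingeborg and Tove. Their combined 2/9 is pooled and carried to generation 3.
At generation 3 (Liv, Kolbein, Jorunn, Brynja, Sindre) there are 5 shares of (2/9)/5 = 2/45 each.
Living: Liv, Kolbein, Jorunn, Brynja, and Sindre — each takes 2/45.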